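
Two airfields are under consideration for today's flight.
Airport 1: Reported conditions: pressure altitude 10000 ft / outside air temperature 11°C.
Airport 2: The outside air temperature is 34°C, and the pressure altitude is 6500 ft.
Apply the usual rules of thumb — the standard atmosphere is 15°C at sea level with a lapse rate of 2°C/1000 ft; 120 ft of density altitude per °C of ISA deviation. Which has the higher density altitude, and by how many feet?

Airport 1 by 1580 ft

Airport 1: ISA temp = -5°C, deviation +16°C, DA = 10000 + 120 × 16 = 11920 ft.
Airport 2: ISA temp = 2°C, deviation +32°C, DA = 6500 + 120 × 32 = 10340 ft.
Airport 1 is higher by 11920 − 10340 = 1580 ft.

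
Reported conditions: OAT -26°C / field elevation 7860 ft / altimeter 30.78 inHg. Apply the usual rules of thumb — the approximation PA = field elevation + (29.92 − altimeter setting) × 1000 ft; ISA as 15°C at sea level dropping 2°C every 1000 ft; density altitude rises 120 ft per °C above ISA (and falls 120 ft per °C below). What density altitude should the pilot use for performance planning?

3760 ft

Pressure altitude = 7860 + (29.92 − 30.78) × 1000 = 7860 + (-860) = 7000 ft.
ISA temperature at 7000 ft = 15 − 2 × (7000/1000) = 1°C.
ISA deviation = -26 − 1 = -27°C.
Density altitude = 7000 + 120 × (-27) = 3760 ft.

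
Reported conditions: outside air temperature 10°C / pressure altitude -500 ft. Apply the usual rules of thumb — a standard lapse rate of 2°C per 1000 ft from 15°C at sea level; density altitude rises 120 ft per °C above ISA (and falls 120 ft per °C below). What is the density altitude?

ISA temperature at -500 ft = 15 − 2 × (-500/1000) = 16°C.
ISA deviation = 10 − 16 = -6°C.
Density altitude = -500 + 120 × (-6) = -500 + (-720) = -1220 ft.

-1220 ft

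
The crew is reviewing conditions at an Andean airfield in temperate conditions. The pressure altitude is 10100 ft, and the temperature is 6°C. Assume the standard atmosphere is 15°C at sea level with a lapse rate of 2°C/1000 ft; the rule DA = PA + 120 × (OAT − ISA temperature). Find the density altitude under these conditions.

ISA temperature at 10100 ft = 15 − 2 × (10100/1000) = -5.2°C.
ISA deviation = 6 − (-5.2) = +11.2°C.
Density altitude = 10100 + 120 × (11.2) = 10100 + (+1344) = 11444 ft.

11444 ft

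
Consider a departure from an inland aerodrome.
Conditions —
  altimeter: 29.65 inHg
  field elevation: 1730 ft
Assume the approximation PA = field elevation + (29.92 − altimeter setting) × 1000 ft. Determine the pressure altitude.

Pressure correction = (29.92 − 29.65) × 1000 = +270 ft.
Pressure altitude = 1730 + (+270) = 2000 ft.

2000 ft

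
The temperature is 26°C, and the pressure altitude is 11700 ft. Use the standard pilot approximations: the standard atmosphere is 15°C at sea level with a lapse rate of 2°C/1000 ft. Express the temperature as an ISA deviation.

ISA+34.4°C

ISA temperature at 11700 ft = 15 − 2 × (11700/1000) = -8.4°C.
Deviation = OAT − ISA = 26 − (-8.4) = +34.4°C.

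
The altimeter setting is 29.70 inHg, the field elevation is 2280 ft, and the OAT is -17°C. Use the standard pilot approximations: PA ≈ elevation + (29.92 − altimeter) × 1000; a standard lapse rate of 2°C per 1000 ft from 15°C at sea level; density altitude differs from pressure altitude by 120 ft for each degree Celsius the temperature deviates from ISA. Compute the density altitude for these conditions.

Pressure altitude = 2280 + (29.92 − 29.70) × 1000 = 2280 + (+220) = 2500 ft.
ISA temperature at 2500 ft = 15 − 2 × (2500/1000) = 10°C.
ISA deviation = -17 − 10 = -27°C.
Density altitude = 2500 + 120 × (-27) = -740 ft.

-740 ft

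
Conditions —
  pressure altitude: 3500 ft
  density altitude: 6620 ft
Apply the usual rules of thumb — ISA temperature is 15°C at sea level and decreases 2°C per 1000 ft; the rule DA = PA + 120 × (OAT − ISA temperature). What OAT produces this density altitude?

Density altitude − pressure altitude = 6620 − 3500 = +3120 ft.
At 120 ft/°C that is an ISA deviation of 3120/120 = +26°C.
ISA temperature at 3500 ft = 15 − 2 × (3500/1000) = 8°C.
OAT = ISA + deviation = 8 + (+26) = 34°C.

34°C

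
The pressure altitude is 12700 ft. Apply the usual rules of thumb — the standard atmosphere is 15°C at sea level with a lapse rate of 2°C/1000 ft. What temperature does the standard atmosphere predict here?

ISA temperature = 15 − 2 × (12700/1000) = 15 − 25.4 = -10.4°C.

-10.4°C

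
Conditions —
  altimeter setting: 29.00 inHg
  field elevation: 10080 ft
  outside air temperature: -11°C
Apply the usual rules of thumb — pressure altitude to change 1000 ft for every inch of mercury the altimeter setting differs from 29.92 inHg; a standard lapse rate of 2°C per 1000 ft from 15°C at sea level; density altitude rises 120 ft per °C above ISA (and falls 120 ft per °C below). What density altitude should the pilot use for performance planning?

Pressure altitude = 10080 + (29.92 − 29.00) × 1000 = 10080 + (+920) = 11000 ft.
ISA temperature at 11000 ft = 15 − 2 × (11000/1000) = -7°C.
ISA deviation = -11 − (-7) = -4°C.
Density altitude = 11000 + 120 × (-4) = 10520 ft.

10520 ft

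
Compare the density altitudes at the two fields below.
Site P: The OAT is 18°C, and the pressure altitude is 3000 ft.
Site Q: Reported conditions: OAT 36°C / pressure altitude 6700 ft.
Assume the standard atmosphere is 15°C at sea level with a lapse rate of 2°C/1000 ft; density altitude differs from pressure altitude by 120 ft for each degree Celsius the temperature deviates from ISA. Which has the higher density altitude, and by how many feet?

Site P: ISA temp = 9°C, deviation +9°C, DA = 3000 + 120 × 9 = 4080 ft.
Site Q: ISA temp = 1.6°C, deviation +34.4°C, DA = 6700 + 120 × 34.4 = 10828 ft.
Site Q is higher by 10828 − 4080 = 6748 ft.

Site Q by 6748 ft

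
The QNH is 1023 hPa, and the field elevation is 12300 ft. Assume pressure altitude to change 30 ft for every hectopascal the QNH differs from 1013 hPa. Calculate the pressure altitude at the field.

Pressure correction = (1013 − 1023) × 30 = -300 ft.
Pressure altitude = 12300 + (-300) = 12000 ft.

12000 ft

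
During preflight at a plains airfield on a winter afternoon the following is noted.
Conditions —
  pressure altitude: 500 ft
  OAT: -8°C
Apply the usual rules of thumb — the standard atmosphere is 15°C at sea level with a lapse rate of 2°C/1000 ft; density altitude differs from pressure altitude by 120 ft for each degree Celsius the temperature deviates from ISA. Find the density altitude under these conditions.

-2140 ft

ISA temperature at 500 ft = 15 − 2 × (500/1000) = 14°C.
ISA deviation = -8 − 14 = -22°C.
Density altitude = 500 + 120 × (-22) = 500 + (-2640) = -2140 ft.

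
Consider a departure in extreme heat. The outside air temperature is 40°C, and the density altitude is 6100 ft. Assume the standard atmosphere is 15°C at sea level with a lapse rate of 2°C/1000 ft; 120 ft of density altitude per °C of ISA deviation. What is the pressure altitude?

2500 ft

DA = PA + 120 × (OAT − (15 − 2·PA/1000)) = PA + 120·OAT − 1800 + 0.24·PA = 1.24·PA + 120·OAT − 1800.
So 1.24·PA = 6100 − 120 × 40 + 1800 = 3100.
PA = 3100 / 1.24 = 2500 ft.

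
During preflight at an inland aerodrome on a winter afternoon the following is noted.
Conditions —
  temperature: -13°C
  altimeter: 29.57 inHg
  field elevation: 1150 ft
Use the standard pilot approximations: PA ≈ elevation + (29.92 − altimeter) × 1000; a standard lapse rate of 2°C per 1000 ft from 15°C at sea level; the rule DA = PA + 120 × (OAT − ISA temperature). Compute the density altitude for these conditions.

Pressure altitude = 1150 + (29.92 − 29.57) × 1000 = 1150 + (+350) = 1500 ft.
ISA temperature at 1500 ft = 15 − 2 × (1500/1000) = 12°C.
ISA deviation = -13 − 12 = -25°C.
Density altitude = 1500 + 120 × (-25) = -1500 ft.

-1500 ft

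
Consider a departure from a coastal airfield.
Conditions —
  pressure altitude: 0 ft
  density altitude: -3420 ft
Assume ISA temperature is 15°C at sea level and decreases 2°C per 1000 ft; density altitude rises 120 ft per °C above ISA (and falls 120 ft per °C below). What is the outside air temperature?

Density altitude − pressure altitude = -3420 − 0 = -3420 ft.
At 120 ft/°C that is an ISA deviation of -3420/120 = -28.5°C.
ISA temperature at 0 ft = 15 − 2 × (0/1000) = 15°C.
OAT = ISA + deviation = 15 + (-28.5) = -13.5°C.

-13.5°C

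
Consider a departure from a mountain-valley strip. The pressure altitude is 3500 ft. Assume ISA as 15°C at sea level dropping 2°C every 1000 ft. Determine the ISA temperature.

8°C

ISA temperature = 15 − 2 × (3500/1000) = 15 − 7 = 8°C.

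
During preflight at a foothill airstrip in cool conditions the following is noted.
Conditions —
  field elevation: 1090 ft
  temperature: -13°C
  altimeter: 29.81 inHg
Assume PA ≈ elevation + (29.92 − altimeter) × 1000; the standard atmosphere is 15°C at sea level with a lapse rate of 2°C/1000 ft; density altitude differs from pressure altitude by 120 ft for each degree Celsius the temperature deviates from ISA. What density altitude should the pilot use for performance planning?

Pressure altitude = 1090 + (29.92 − 29.81) × 1000 = 1090 + (+110) = 1200 ft.
ISA temperature at 1200 ft = 15 − 2 × (1200/1000) = 12.6°C.
ISA deviation = -13 − 12.6 = -25.6°C.
Density altitude = 1200 + 120 × (-25.6) = -1872 ft.

-1872 ft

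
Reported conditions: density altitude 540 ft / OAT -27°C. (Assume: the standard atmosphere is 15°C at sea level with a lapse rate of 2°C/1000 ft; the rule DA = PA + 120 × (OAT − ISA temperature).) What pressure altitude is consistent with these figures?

DA = PA + 120 × (OAT − (15 − 2·PA/1000)) = PA + 120·OAT − 1800 + 0.24·PA = 1.24·PA + 120·OAT − 1800.
So 1.24·PA = 540 − 120 × (-27) + 1800 = 5580.
PA = 5580 / 1.24 = 4500 ft.

4500 ft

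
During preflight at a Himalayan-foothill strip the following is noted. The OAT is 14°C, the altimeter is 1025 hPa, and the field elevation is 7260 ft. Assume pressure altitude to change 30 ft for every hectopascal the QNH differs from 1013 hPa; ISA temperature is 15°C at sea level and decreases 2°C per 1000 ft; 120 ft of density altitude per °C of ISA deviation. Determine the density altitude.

Pressure altitude = 7260 + (1013 − 1025) × 30 = 7260 + (-360) = 6900 ft.
ISA temperature at 6900 ft = 15 − 2 × (6900/1000) = 1.2°C.
ISA deviation = 14 − 1.2 = +12.8°C.
Density altitude = 6900 + 120 × (12.8) = 8436 ft.

8436 ft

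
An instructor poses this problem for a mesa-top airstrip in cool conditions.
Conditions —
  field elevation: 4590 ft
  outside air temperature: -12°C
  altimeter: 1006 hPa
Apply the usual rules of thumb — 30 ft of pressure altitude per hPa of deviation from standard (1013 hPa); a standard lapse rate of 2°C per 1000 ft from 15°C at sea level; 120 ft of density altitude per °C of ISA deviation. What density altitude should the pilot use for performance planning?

Pressure altitude = 4590 + (1013 − 1006) × 30 = 4590 + (+210) = 4800 ft.
ISA temperature at 4800 ft = 15 − 2 × (4800/1000) = 5.4°C.
ISA deviation = -12 − 5.4 = -17.4°C.
Density altitude = 4800 + 120 × (-17.4) = 2712 ft.

2712 ft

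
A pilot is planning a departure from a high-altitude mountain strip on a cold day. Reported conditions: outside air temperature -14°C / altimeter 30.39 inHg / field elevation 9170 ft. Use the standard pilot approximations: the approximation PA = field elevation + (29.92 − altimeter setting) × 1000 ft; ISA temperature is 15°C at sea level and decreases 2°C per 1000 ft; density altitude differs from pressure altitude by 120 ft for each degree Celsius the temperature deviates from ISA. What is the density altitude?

7308 ft

Pressure altitude = 9170 + (29.92 − 30.39) × 1000 = 9170 + (-470) = 8700 ft.
ISA temperature at 8700 ft = 15 − 2 × (8700/1000) = -2.4°C.
ISA deviation = -14 − (-2.4) = -11.6°C.
Density altitude = 8700 + 120 × (-11.6) = 7308 ft.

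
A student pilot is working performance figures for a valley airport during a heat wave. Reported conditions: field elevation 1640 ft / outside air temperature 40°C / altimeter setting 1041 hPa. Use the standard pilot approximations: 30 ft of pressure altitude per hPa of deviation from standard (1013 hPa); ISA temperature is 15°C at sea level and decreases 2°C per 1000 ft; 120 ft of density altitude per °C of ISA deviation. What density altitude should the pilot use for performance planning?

3992 ft

Pressure altitude = 1640 + (1013 − 1041) × 30 = 1640 + (-840) = 800 ft.
ISA temperature at 800 ft = 15 − 2 × (800/1000) = 13.4°C.
ISA deviation = 40 − 13.4 = +26.6°C.
Density altitude = 800 + 120 × (26.6) = 3992 ft.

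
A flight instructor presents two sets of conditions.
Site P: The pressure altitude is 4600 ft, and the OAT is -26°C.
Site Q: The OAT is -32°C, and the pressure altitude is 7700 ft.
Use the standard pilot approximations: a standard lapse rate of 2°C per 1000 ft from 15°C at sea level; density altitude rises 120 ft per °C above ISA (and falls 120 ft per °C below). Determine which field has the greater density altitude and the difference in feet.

Site P: ISA temp = 5.8°C, deviation -31.8°C, DA = 4600 + 120 × (-31.8) = 784 ft.
Site Q: ISA temp = -0.4°C, deviation -31.6°C, DA = 7700 + 120 × (-31.6) = 3908 ft.
Site Q is higher by 3908 − 784 = 3124 ft.

Site Q by 3124 ft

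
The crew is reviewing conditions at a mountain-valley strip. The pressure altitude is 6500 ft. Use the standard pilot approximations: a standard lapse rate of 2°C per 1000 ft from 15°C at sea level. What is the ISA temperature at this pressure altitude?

ISA temperature = 15 − 2 × (6500/1000) = 15 − 13 = 2°C.

2°C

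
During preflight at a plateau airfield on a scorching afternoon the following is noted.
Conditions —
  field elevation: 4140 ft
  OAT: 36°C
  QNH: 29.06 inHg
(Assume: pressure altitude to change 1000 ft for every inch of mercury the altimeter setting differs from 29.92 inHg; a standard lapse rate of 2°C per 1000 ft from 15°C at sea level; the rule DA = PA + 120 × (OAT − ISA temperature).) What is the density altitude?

8720 ft

Pressure altitude = 4140 + (29.92 − 29.06) × 1000 = 4140 + (+860) = 5000 ft.
ISA temperature at 5000 ft = 15 − 2 × (5000/1000) = 5°C.
ISA deviation = 36 − 5 = +31°C.
Density altitude = 5000 + 120 × (31) = 8720 ft.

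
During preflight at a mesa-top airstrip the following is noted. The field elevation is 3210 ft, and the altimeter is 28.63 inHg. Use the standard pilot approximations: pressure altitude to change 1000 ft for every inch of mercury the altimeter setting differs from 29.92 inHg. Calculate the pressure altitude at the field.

Pressure correction = (29.92 − 28.63) × 1000 = +1290 ft.
Pressure altitude = 3210 + (+1290) = 4500 ft.

4500 ft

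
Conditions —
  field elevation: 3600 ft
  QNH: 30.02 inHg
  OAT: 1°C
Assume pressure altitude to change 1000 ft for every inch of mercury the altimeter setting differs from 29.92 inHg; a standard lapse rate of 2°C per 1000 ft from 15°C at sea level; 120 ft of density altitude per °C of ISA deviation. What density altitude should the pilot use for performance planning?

2660 ft

Pressure altitude = 3600 + (29.92 − 30.02) × 1000 = 3600 + (-100) = 3500 ft.
ISA temperature at 3500 ft = 15 − 2 × (3500/1000) = 8°C.
ISA deviation = 1 − 8 = -7°C.
Density altitude = 3500 + 120 × (-7) = 2660 ft.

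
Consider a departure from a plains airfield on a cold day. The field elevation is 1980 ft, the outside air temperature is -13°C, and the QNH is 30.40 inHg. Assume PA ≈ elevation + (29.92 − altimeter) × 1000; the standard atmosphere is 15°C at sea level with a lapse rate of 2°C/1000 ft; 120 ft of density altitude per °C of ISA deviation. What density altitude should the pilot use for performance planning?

-1500 ft

Pressure altitude = 1980 + (29.92 − 30.40) × 1000 = 1980 + (-480) = 1500 ft.
ISA temperature at 1500 ft = 15 − 2 × (1500/1000) = 12°C.
ISA deviation = -13 − 12 = -25°C.
Density altitude = 1500 + 120 × (-25) = -1500 ft.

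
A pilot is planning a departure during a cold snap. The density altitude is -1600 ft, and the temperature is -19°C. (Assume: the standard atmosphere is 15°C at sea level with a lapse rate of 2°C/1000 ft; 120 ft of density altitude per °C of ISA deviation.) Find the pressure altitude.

2000 ft

DA = PA + 120 × (OAT − (15 − 2·PA/1000)) = PA + 120·OAT − 1800 + 0.24·PA = 1.24·PA + 120·OAT − 1800.
So 1.24·PA = -1600 − 120 × (-19) + 1800 = 2480.
PA = 2480 / 1.24 = 2000 ft.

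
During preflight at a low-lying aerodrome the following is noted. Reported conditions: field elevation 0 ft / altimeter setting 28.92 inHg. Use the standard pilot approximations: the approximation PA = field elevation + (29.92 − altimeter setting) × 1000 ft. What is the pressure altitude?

1000 ft

Pressure correction = (29.92 − 28.92) × 1000 = +1000 ft.
Pressure altitude = 0 + (+1000) = 1000 ft.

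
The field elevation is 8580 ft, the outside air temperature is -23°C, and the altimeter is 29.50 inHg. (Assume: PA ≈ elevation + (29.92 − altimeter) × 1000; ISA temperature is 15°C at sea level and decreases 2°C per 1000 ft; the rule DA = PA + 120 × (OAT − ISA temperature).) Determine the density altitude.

6600 ft

Pressure altitude = 8580 + (29.92 − 29.50) × 1000 = 8580 + (+420) = 9000 ft.
ISA temperature at 9000 ft = 15 − 2 × (9000/1000) = -3°C.
ISA deviation = -23 − (-3) = -20°C.
Density altitude = 9000 + 120 × (-20) = 6600 ft.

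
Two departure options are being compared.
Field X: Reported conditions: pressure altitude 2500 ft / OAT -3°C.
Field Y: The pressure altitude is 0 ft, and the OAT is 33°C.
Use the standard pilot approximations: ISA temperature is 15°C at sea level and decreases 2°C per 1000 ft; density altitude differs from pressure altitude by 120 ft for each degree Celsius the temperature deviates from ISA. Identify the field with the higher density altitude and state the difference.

Field X: ISA temp = 10°C, deviation -13°C, DA = 2500 + 120 × (-13) = 940 ft.
Field Y: ISA temp = 15°C, deviation +18°C, DA = 0 + 120 × 18 = 2160 ft.
Field Y is higher by 2160 − 940 = 1220 ft.

Field Y by 1220 ft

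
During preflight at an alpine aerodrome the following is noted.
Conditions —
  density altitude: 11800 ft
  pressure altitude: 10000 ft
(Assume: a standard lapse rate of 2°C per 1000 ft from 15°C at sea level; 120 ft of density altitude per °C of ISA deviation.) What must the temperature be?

Density altitude − pressure altitude = 11800 − 10000 = +1800 ft.
At 120 ft/°C that is an ISA deviation of 1800/120 = +15°C.
ISA temperature at 10000 ft = 15 − 2 × (10000/1000) = -5°C.
OAT = ISA + deviation = -5 + (+15) = 10°C.

10°C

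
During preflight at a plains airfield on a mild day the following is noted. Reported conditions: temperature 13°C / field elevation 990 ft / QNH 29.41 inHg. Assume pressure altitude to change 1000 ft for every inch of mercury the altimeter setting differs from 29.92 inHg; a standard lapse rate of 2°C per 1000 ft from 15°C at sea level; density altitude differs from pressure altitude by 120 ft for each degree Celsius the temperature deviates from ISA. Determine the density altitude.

Pressure altitude = 990 + (29.92 − 29.41) × 1000 = 990 + (+510) = 1500 ft.
ISA temperature at 1500 ft = 15 − 2 × (1500/1000) = 12°C.
ISA deviation = 13 − 12 = +1°C.
Density altitude = 1500 + 120 × (1) = 1620 ft.

1620 ft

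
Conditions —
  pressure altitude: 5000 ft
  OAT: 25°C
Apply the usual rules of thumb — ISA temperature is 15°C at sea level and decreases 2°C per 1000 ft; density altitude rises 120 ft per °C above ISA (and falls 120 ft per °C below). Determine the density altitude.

7400 ft

ISA temperature at 5000 ft = 15 − 2 × (5000/1000) = 5°C.
ISA deviation = 25 − 5 = +20°C.
Density altitude = 5000 + 120 × (20) = 5000 + (+2400) = 7400 ft.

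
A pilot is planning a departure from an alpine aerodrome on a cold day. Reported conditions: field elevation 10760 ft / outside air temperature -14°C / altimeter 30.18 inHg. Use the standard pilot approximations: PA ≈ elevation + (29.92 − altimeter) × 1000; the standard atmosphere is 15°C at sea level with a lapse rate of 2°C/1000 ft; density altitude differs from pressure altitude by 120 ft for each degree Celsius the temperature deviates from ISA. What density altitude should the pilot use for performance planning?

9540 ft

Pressure altitude = 10760 + (29.92 − 30.18) × 1000 = 10760 + (-260) = 10500 ft.
ISA temperature at 10500 ft = 15 − 2 × (10500/1000) = -6°C.
ISA deviation = -14 − (-6) = -8°C.
Density altitude = 10500 + 120 × (-8) = 9540 ft.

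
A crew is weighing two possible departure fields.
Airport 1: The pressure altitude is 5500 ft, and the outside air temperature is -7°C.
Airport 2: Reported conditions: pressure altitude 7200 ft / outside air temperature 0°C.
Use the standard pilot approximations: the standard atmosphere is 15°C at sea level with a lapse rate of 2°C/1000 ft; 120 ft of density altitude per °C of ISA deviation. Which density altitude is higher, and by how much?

Airport 2 by 2948 ft

Airport 1: ISA temp = 4°C, deviation -11°C, DA = 5500 + 120 × (-11) = 4180 ft.
Airport 2: ISA temp = 0.6°C, deviation -0.6°C, DA = 7200 + 120 × (-0.6) = 7128 ft.
Airport 2 is higher by 7128 − 4180 = 2948 ft.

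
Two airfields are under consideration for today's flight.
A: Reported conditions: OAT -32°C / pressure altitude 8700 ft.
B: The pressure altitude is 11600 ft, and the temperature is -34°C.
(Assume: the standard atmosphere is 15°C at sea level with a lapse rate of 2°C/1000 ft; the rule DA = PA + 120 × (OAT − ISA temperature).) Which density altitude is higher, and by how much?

A: ISA temp = -2.4°C, deviation -29.6°C, DA = 8700 + 120 × (-29.6) = 5148 ft.
B: ISA temp = -8.2°C, deviation -25.8°C, DA = 11600 + 120 × (-25.8) = 8504 ft.
B is higher by 8504 − 5148 = 3356 ft.

B by 3356 ft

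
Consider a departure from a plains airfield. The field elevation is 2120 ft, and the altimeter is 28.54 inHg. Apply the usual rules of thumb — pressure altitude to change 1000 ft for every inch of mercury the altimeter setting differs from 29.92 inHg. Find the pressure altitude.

3500 ft

Pressure correction = (29.92 − 28.54) × 1000 = +1380 ft.
Pressure altitude = 2120 + (+1380) = 3500 ft.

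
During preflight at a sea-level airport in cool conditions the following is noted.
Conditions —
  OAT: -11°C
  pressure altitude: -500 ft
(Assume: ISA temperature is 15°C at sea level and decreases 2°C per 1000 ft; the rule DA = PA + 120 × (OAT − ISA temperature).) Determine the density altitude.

ISA temperature at -500 ft = 15 − 2 × (-500/1000) = 16°C.
ISA deviation = -11 − 16 = -27°C.
Density altitude = -500 + 120 × (-27) = -500 + (-3240) = -3740 ft.

-3740 ft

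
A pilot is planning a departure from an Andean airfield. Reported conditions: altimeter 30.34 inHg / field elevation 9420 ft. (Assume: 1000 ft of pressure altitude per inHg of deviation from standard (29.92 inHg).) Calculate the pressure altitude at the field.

9000 ft

Pressure correction = (29.92 − 30.34) × 1000 = -420 ft.
Pressure altitude = 9420 + (-420) = 9000 ft.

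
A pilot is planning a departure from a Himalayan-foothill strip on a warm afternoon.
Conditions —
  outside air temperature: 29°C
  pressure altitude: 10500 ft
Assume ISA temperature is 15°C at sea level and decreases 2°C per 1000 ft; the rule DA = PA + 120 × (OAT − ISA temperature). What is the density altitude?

ISA temperature at 10500 ft = 15 − 2 × (10500/1000) = -6°C.
ISA deviation = 29 − (-6) = +35°C.
Density altitude = 10500 + 120 × (35) = 10500 + (+4200) = 14700 ft.

14700 ft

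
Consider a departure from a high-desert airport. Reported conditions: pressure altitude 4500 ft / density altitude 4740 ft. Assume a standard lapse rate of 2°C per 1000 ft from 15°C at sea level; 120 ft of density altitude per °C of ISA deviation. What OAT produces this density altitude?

8°C

Density altitude − pressure altitude = 4740 − 4500 = +240 ft.
At 120 ft/°C that is an ISA deviation of 240/120 = +2°C.
ISA temperature at 4500 ft = 15 − 2 × (4500/1000) = 6°C.
OAT = ISA + deviation = 6 + (+2) = 8°C.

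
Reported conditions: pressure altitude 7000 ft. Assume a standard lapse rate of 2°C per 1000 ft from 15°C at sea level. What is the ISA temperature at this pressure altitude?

1°C

ISA temperature = 15 − 2 × (7000/1000) = 15 − 14 = 1°C.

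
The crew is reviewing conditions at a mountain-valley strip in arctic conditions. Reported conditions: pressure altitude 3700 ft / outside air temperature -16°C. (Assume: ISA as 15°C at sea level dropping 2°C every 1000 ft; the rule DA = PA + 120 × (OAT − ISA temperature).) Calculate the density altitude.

ISA temperature at 3700 ft = 15 − 2 × (3700/1000) = 7.6°C.
ISA deviation = -16 − 7.6 = -23.6°C.
Density altitude = 3700 + 120 × (-23.6) = 3700 + (-2832) = 868 ft.

868 ft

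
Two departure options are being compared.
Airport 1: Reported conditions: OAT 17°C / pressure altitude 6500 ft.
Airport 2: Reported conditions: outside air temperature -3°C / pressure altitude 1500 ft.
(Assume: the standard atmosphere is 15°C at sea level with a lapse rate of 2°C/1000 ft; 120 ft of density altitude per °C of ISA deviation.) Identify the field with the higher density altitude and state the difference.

Airport 1 by 8600 ft

Airport 1: ISA temp = 2°C, deviation +15°C, DA = 6500 + 120 × 15 = 8300 ft.
Airport 2: ISA temp = 12°C, deviation -15°C, DA = 1500 + 120 × (-15) = -300 ft.
Airport 1 is higher by 8300 − (-300) = 8600 ft.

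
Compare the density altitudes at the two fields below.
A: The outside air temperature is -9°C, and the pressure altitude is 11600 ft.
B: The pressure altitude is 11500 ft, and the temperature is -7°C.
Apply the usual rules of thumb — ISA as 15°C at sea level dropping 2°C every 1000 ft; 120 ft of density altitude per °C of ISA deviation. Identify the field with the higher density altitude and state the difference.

A: ISA temp = -8.2°C, deviation -0.8°C, DA = 11600 + 120 × (-0.8) = 11504 ft.
B: ISA temp = -8°C, deviation +1°C, DA = 11500 + 120 × 1 = 11620 ft.
B is higher by 11620 − 11504 = 116 ft.

B by 116 ft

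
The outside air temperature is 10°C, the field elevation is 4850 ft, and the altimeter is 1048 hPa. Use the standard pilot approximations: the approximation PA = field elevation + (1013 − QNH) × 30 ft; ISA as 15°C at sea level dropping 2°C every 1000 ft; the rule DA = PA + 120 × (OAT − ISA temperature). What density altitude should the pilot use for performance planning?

Pressure altitude = 4850 + (1013 − 1048) × 30 = 4850 + (-1050) = 3800 ft.
ISA temperature at 3800 ft = 15 − 2 × (3800/1000) = 7.4°C.
ISA deviation = 10 − 7.4 = +2.6°C.
Density altitude = 3800 + 120 × (2.6) = 4112 ft.

4112 ft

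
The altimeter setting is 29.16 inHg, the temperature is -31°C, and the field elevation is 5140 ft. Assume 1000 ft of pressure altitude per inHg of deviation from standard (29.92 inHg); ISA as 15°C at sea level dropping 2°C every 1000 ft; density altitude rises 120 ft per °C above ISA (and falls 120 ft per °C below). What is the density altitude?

1796 ft

Pressure altitude = 5140 + (29.92 − 29.16) × 1000 = 5140 + (+760) = 5900 ft.
ISA temperature at 5900 ft = 15 − 2 × (5900/1000) = 3.2°C.
ISA deviation = -31 − 3.2 = -34.2°C.
Density altitude = 5900 + 120 × (-34.2) = 1796 ft.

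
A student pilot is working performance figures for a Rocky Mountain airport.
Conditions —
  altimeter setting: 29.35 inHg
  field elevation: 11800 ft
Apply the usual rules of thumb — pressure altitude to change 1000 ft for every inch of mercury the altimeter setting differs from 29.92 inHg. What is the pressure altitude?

12370 ft

Pressure correction = (29.92 − 29.35) × 1000 = +570 ft.
Pressure altitude = 11800 + (+570) = 12370 ft.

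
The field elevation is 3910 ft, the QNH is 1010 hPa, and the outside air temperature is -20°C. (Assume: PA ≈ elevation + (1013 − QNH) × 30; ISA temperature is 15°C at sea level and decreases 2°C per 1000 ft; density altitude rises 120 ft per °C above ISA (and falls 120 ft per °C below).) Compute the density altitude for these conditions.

760 ft

Pressure altitude = 3910 + (1013 − 1010) × 30 = 3910 + (+90) = 4000 ft.
ISA temperature at 4000 ft = 15 − 2 × (4000/1000) = 7°C.
ISA deviation = -20 − 7 = -27°C.
Density altitude = 4000 + 120 × (-27) = 760 ft.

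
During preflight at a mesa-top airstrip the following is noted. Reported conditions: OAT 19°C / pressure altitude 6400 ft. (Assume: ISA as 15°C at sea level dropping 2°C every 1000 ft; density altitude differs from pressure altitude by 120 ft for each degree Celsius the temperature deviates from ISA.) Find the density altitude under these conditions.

8416 ft

ISA temperature at 6400 ft = 15 − 2 × (6400/1000) = 2.2°C.
ISA deviation = 19 − 2.2 = +16.8°C.
Density altitude = 6400 + 120 × (16.8) = 6400 + (+2016) = 8416 ft.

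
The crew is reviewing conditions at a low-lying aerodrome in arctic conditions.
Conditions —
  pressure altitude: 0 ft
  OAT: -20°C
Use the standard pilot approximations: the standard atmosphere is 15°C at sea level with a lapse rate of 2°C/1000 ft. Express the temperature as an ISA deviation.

ISA temperature at 0 ft = 15 − 2 × (0/1000) = 15°C.
Deviation = OAT − ISA = -20 − 15 = -35°C.

ISA-35°C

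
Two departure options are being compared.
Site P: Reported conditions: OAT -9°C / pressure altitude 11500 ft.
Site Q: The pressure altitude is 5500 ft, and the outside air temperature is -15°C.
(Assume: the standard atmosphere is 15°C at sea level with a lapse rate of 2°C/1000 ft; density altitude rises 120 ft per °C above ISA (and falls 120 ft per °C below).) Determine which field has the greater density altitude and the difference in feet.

Site P by 8160 ft

Site P: ISA temp = -8°C, deviation -1°C, DA = 11500 + 120 × (-1) = 11380 ft.
Site Q: ISA temp = 4°C, deviation -19°C, DA = 5500 + 120 × (-19) = 3220 ft.
Site P is higher by 11380 − 3220 = 8160 ft.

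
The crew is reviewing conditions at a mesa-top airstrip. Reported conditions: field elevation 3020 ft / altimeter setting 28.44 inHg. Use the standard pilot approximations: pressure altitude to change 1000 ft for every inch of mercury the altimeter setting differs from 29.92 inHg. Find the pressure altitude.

Pressure correction = (29.92 − 28.44) × 1000 = +1480 ft.
Pressure altitude = 3020 + (+1480) = 4500 ft.

4500 ft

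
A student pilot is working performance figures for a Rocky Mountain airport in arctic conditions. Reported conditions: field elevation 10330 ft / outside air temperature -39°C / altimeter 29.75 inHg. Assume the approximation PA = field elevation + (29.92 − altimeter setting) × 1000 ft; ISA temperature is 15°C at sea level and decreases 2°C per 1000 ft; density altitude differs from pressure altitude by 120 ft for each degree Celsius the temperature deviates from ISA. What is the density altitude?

Pressure altitude = 10330 + (29.92 − 29.75) × 1000 = 10330 + (+170) = 10500 ft.
ISA temperature at 10500 ft = 15 − 2 × (10500/1000) = -6°C.
ISA deviation = -39 − (-6) = -33°C.
Density altitude = 10500 + 120 × (-33) = 6540 ft.

6540 ft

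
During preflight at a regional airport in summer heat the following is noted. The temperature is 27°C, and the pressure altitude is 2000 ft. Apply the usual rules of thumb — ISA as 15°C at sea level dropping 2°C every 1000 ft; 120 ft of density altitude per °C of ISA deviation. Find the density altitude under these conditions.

ISA temperature at 2000 ft = 15 − 2 × (2000/1000) = 11°C.
ISA deviation = 27 − 11 = +16°C.
Density altitude = 2000 + 120 × (16) = 2000 + (+1920) = 3920 ft.

3920 ft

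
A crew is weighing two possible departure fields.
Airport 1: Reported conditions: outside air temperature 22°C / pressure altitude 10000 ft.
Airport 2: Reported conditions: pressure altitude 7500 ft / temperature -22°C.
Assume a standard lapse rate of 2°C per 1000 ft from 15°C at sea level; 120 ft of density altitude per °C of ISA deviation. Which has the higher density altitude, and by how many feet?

Airport 1 by 8380 ft

Airport 1: ISA temp = -5°C, deviation +27°C, DA = 10000 + 120 × 27 = 13240 ft.
Airport 2: ISA temp = 0°C, deviation -22°C, DA = 7500 + 120 × (-22) = 4860 ft.
Airport 1 is higher by 13240 − 4860 = 8380 ft.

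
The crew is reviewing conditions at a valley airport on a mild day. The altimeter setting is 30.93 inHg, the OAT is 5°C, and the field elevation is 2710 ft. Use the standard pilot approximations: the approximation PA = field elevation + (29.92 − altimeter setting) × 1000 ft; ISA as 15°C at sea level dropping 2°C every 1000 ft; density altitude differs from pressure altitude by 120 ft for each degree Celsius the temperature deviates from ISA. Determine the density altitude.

Pressure altitude = 2710 + (29.92 − 30.93) × 1000 = 2710 + (-1010) = 1700 ft.
ISA temperature at 1700 ft = 15 − 2 × (1700/1000) = 11.6°C.
ISA deviation = 5 − 11.6 = -6.6°C.
Density altitude = 1700 + 120 × (-6.6) = 908 ft.

908 ft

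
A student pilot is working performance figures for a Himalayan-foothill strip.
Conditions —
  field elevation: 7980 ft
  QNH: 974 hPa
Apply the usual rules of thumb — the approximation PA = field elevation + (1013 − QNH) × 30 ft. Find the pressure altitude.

9150 ft

Pressure correction = (1013 − 974) × 30 = +1170 ft.
Pressure altitude = 7980 + (+1170) = 9150 ft.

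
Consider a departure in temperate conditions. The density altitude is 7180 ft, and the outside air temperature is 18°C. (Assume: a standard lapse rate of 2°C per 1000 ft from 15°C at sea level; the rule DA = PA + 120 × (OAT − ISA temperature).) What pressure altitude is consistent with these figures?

DA = PA + 120 × (OAT − (15 − 2·PA/1000)) = PA + 120·OAT − 1800 + 0.24·PA = 1.24·PA + 120·OAT − 1800.
So 1.24·PA = 7180 − 120 × 18 + 1800 = 6820.
PA = 6820 / 1.24 = 5500 ft.

5500 ft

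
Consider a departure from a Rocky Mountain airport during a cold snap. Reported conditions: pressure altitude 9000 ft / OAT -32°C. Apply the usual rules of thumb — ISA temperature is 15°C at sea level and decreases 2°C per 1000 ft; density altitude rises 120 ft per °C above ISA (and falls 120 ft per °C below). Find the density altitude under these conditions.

5520 ft

ISA temperature at 9000 ft = 15 − 2 × (9000/1000) = -3°C.
ISA deviation = -32 − (-3) = -29°C.
Density altitude = 9000 + 120 × (-29) = 9000 + (-3480) = 5520 ft.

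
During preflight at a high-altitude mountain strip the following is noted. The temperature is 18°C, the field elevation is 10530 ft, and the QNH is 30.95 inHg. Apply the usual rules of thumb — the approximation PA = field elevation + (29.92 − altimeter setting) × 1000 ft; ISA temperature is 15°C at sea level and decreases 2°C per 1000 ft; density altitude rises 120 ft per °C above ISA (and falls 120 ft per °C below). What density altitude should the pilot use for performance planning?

Pressure altitude = 10530 + (29.92 − 30.95) × 1000 = 10530 + (-1030) = 9500 ft.
ISA temperature at 9500 ft = 15 − 2 × (9500/1000) = -4°C.
ISA deviation = 18 − (-4) = +22°C.
Density altitude = 9500 + 120 × (22) = 12140 ft.

12140 ft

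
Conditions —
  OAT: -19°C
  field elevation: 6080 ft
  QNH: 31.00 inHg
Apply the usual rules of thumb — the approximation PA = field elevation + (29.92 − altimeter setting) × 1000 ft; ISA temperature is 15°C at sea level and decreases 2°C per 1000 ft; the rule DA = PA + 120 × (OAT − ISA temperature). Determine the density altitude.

Pressure altitude = 6080 + (29.92 − 31.00) × 1000 = 6080 + (-1080) = 5000 ft.
ISA temperature at 5000 ft = 15 − 2 × (5000/1000) = 5°C.
ISA deviation = -19 − 5 = -24°C.
Density altitude = 5000 + 120 × (-24) = 2120 ft.

2120 ft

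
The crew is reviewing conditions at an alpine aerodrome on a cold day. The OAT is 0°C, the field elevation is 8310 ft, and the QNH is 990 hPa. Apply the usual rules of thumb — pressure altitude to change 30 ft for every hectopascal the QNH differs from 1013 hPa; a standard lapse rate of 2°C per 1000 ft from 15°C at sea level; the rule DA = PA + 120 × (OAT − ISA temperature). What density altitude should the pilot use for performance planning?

Pressure altitude = 8310 + (1013 − 990) × 30 = 8310 + (+690) = 9000 ft.
ISA temperature at 9000 ft = 15 − 2 × (9000/1000) = -3°C.
ISA deviation = 0 − (-3) = +3°C.
Density altitude = 9000 + 120 × (3) = 9360 ft.

9360 ft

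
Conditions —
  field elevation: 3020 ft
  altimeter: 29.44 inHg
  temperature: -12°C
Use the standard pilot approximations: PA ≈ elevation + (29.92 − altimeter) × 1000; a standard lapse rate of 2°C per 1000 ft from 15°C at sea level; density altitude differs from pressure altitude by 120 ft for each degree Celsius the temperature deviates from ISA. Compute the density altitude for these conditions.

Pressure altitude = 3020 + (29.92 − 29.44) × 1000 = 3020 + (+480) = 3500 ft.
ISA temperature at 3500 ft = 15 − 2 × (3500/1000) = 8°C.
ISA deviation = -12 − 8 = -20°C.
Density altitude = 3500 + 120 × (-20) = 1100 ft.

1100 ft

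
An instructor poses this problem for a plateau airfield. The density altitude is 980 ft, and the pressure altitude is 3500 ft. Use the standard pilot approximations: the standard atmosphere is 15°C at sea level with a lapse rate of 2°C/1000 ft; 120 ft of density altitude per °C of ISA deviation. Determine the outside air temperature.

Density altitude − pressure altitude = 980 − 3500 = -2520 ft.
At 120 ft/°C that is an ISA deviation of -2520/120 = -21°C.
ISA temperature at 3500 ft = 15 − 2 × (3500/1000) = 8°C.
OAT = ISA + deviation = 8 + (-21) = -13°C.

-13°C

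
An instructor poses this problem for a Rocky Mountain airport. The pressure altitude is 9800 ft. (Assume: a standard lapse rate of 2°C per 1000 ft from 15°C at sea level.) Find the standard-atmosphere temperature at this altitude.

-4.6°C

ISA temperature = 15 − 2 × (9800/1000) = 15 − 19.6 = -4.6°C.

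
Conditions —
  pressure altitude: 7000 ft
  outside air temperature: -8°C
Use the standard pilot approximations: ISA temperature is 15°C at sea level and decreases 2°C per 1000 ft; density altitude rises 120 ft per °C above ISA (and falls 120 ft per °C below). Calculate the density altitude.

ISA temperature at 7000 ft = 15 − 2 × (7000/1000) = 1°C.
ISA deviation = -8 − 1 = -9°C.
Density altitude = 7000 + 120 × (-9) = 7000 + (-1080) = 5920 ft.

5920 ft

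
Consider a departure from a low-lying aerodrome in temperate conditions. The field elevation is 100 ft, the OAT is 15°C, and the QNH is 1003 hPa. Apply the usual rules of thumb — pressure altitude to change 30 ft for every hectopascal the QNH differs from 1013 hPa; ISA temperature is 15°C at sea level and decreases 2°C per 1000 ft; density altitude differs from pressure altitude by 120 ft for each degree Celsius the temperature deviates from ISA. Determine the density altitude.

Pressure altitude = 100 + (1013 − 1003) × 30 = 100 + (+300) = 400 ft.
ISA temperature at 400 ft = 15 − 2 × (400/1000) = 14.2°C.
ISA deviation = 15 − 14.2 = +0.8°C.
Density altitude = 400 + 120 × (0.8) = 496 ft.

496 ft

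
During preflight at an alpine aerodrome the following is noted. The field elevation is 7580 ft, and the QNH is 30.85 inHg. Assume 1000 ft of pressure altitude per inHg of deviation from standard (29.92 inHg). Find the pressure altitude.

6650 ft

Pressure correction = (29.92 − 30.85) × 1000 = -930 ft.
Pressure altitude = 7580 + (-930) = 6650 ft.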